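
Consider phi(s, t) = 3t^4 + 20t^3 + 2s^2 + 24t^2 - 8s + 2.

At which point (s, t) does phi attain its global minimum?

phi(s,t) separates as P(s) + Q(t) + 2, so its minimum is min P + min Q + 2.
P'(s) = 4s - 8 vanishes at s ∈ {2}; Q'(t) = 12t(t + 1)(t + 4) vanishes at t ∈ {-4, -1, 0}.
Local minima of P (where P''>0): P(2)=-8. Local minima of Q: Q(-4)=-128, Q(0)=0.
So the global minimum of phi is P(2) + Q(-4) + 2 = -8 − 128 + 2 = -134, attained at (2, -4).

(2, -4)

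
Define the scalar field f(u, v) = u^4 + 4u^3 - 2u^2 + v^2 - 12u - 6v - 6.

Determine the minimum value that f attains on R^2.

-24

f(u,v) separates as P(u) + Q(v) − 6, so its minimum is min P + min Q − 6.
P'(u) = 4(u - 1)(u + 1)(u + 3) vanishes at u ∈ {-3, -1, 1}; Q'(v) = 2v - 6 vanishes at v ∈ {3}.
Local minima of P (where P''>0): P(-3)=-9, P(1)=-9. Local minima of Q: Q(3)=-9.
So the global minimum of f is P(-3) + Q(3) − 6 = -9 − 9 − 6 = -24, attained at (-3, 3).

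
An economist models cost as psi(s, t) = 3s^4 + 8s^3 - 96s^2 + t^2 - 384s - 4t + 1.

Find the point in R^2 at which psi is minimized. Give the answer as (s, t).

psi(s,t) separates as P(s) + Q(t) + 1, so its minimum is min P + min Q + 1.
P'(s) = 12(s - 4)(s + 2)(s + 4) vanishes at s ∈ {-4, -2, 4}; Q'(t) = 2(t - 2) vanishes at t ∈ {2}.
Local minima of P (where P''>0): P(-4)=256, P(4)=-1792. Local minima of Q: Q(2)=-4.
So the global minimum of psi is P(4) + Q(2) + 1 = -1792 − 4 + 1 = -1795, attained at (4, 2).

(4, 2)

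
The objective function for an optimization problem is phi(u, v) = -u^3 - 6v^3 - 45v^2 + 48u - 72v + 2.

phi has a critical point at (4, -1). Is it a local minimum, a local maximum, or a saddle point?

local maximum

The mixed partial ∂²phi/∂u∂v is 0, so the Hessian at any point is diag(phi_uu, phi_vv) = diag(-6u, -18(2v + 5)).
At (4, -1): H = diag(-24, -54).
Both eigenvalues are negative, so H is negative definite: a local maximum.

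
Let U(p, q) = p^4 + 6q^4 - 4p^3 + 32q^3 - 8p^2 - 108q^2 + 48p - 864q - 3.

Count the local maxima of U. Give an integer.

U separates as a function of p plus a function of q, so ∇U=0 decouples.
∂U/∂p = 4(p - 3)(p - 2)(p + 2) = 0 at p ∈ {-2, 2, 3}; ∂U/∂q = 24(q - 3)(q + 3)(q + 4) = 0 at q ∈ {-4, -3, 3}.
The Hessian is diagonal: diag(U_pp, U_qq). Second derivatives: U_pp(-2)=80, U_pp(2)=-16, U_pp(3)=20; U_qq(-4)=168, U_qq(-3)=-144, U_qq(3)=1008.
Local maxima occur where both diagonal entries negative: (2, -3). Count: 1.

1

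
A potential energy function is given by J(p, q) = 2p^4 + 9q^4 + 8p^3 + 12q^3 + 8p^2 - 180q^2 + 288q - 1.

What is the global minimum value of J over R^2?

J(p,q) separates as A(p) + B(q) − 1, so its minimum is min A + min B − 1.
A'(p) = 8p(p + 1)(p + 2) vanishes at p ∈ {-2, -1, 0}; B'(q) = 36(q - 2)(q - 1)(q + 4) vanishes at q ∈ {-4, 1, 2}.
Local minima of A (where A''>0): A(-2)=0, A(0)=0. Local minima of B: B(-4)=-2496, B(2)=96.
So the global minimum of J is A(-2) + B(-4) − 1 = 0 − 2496 − 1 = -2497, attained at (-2, -4).

-2497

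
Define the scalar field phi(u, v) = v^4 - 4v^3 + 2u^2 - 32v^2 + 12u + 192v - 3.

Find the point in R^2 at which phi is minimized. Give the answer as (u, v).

phi(u,v) separates as P(u) + Q(v) − 3, so its minimum is min P + min Q − 3.
P'(u) = 4u + 12 vanishes at u ∈ {-3}; Q'(v) = 4(v - 4)(v - 3)(v + 4) vanishes at v ∈ {-4, 3, 4}.
Local minima of P (where P''>0): P(-3)=-18. Local minima of Q: Q(-4)=-768, Q(4)=256.
So the global minimum of phi is P(-3) + Q(-4) − 3 = -18 − 768 − 3 = -789, attained at (-3, -4).

(-3, -4)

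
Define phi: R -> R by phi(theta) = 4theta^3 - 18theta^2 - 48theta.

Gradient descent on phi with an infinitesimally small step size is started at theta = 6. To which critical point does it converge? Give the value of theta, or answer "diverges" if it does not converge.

4

phi'(theta) = 12(theta - 4)(theta + 1), so phi'(6) = 168.
Gradient descent moves in the -phi' direction, i.e. theta is decreasing.
The nearest critical point in that direction is theta = 4, where phi'' = 60 > 0 (a local minimum). The iterate converges there.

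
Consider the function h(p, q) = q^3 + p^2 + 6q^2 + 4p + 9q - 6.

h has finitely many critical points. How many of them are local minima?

1

h separates as a function of p plus a function of q, so ∇h=0 decouples.
∂h/∂p = 2(p + 2) = 0 at p ∈ {-2}; ∂h/∂q = 3(q + 1)(q + 3) = 0 at q ∈ {-3, -1}.
The Hessian is diagonal: diag(h_pp, h_qq). Second derivatives: h_pp(-2)=2; h_qq(-3)=-6, h_qq(-1)=6.
Local minima occur where both diagonal entries positive: (-2, -1). Count: 1.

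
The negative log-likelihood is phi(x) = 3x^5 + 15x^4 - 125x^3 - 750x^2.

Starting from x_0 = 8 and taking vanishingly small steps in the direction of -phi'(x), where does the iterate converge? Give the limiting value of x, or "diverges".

phi'(x) = 15x(x - 5)(x + 4)(x + 5), so phi'(8) = 56160.
Gradient descent moves in the -phi' direction, i.e. x is decreasing.
The nearest critical point in that direction is x = 5, where phi'' = 6750 > 0 (a local minimum). The iterate converges there.

5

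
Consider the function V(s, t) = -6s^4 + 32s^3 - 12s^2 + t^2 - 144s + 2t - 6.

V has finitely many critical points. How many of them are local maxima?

V separates as a function of s plus a function of t, so ∇V=0 decouples.
∂V/∂s = -24(s - 3)(s - 2)(s + 1) = 0 at s ∈ {-1, 2, 3}; ∂V/∂t = 2(t + 1) = 0 at t ∈ {-1}.
The Hessian is diagonal: diag(V_ss, V_tt). Second derivatives: V_ss(-1)=-288, V_ss(2)=72, V_ss(3)=-96; V_tt(-1)=2.
Local maxima occur where both diagonal entries negative: none. Count: 0.

0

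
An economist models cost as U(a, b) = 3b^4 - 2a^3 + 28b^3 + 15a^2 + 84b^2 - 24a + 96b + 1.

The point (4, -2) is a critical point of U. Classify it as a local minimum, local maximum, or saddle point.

The mixed partial ∂²U/∂a∂b is 0, so the Hessian at any point is diag(U_aa, U_bb) = diag(6(-2a + 5), 12(3b^2 + 14b + 14)).
At (4, -2): H = diag(-18, -24).
Both eigenvalues are negative, so H is negative definite: a local maximum.

local maximum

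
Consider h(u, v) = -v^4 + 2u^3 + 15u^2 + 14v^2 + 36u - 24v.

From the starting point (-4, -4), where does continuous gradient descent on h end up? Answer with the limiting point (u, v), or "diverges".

h is separable, so gradient descent decouples: u follows -∂h/∂u, v follows -∂h/∂v.
∂h/∂u = 6(u + 2)(u + 3); at u=-4 this is 12, so u decreases.
∂h/∂v = -4(v - 2)(v - 1)(v + 3); at v=-4 this is 120, so v decreases.
The u-coordinate has no critical point in that direction and runs off to infinity.

diverges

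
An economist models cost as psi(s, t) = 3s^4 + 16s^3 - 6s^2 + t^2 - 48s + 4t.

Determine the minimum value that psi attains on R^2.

-164

psi(s,t) separates as P(s) + Q(t), so its minimum is min P + min Q.
P'(s) = 12(s - 1)(s + 1)(s + 4) vanishes at s ∈ {-4, -1, 1}; Q'(t) = 2(t + 2) vanishes at t ∈ {-2}.
Local minima of P (where P''>0): P(-4)=-160, P(1)=-35. Local minima of Q: Q(-2)=-4.
So the global minimum of psi is P(-4) + Q(-2) = -160 − 4 = -164, attained at (-4, -2).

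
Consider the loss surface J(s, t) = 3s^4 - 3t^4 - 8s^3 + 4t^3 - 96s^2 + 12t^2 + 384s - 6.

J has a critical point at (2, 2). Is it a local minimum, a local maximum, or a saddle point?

local maximum

The mixed partial ∂²J/∂s∂t is 0, so the Hessian at any point is diag(J_ss, J_tt) = diag(12(3s^2 - 4s - 16), 12(-3t^2 + 2t + 2)).
At (2, 2): H = diag(-144, -72).
Both eigenvalues are negative, so H is negative definite: a local maximum.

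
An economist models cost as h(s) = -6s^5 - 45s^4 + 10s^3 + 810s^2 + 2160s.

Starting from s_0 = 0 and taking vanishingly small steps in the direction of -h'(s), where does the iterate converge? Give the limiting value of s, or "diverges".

-2

h'(s) = -30(s - 3)(s + 2)(s + 3)(s + 4), so h'(0) = 2160.
Gradient descent moves in the -h' direction, i.e. s is decreasing.
The nearest critical point in that direction is s = -2, where h'' = 300 > 0 (a local minimum). The iterate converges there.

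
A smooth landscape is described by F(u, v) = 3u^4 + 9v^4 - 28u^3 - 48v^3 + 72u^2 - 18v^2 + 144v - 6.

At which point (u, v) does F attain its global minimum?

F(u,v) separates as P(u) + Q(v) − 6, so its minimum is min P + min Q − 6.
P'(u) = 12u(u - 4)(u - 3) vanishes at u ∈ {0, 3, 4}; Q'(v) = 36(v - 4)(v - 1)(v + 1) vanishes at v ∈ {-1, 1, 4}.
Local minima of P (where P''>0): P(0)=0, P(4)=128. Local minima of Q: Q(-1)=-105, Q(4)=-480.
So the global minimum of F is P(0) + Q(4) − 6 = 0 − 480 − 6 = -486, attained at (0, 4).

(0, 4)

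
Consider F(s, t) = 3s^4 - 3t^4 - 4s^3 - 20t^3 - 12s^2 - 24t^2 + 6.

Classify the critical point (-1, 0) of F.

The mixed partial ∂²F/∂s∂t is 0, so the Hessian at any point is diag(F_ss, F_tt) = diag(12(3s^2 - 2s - 2), -12(3t^2 + 10t + 4)).
At (-1, 0): H = diag(36, -48).
The eigenvalues have opposite signs, so H is indefinite: a saddle point.

saddle point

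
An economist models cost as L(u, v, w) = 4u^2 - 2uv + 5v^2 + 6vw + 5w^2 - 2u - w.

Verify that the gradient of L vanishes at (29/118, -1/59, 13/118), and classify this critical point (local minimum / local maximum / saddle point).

∇L = (8u - 2v - 2, -2u + 10v + 6w, 6v + 10w - 1); substituting (29/118, -1/59, 13/118) gives ∇L = (0, 0, 0), so (29/118, -1/59, 13/118) is indeed a critical point.
The Hessian is constant: H = [[8, -2, 0], [-2, 10, 6], [0, 6, 10]].
Leading principal minors: Δ₁ = 8, Δ₂ = 76, Δ₃ = 472.
All leading minors are positive, so H is positive definite: a local minimum.

local minimum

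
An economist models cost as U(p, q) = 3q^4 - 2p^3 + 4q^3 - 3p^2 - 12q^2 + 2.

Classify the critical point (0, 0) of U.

The mixed partial ∂²U/∂p∂q is 0, so the Hessian at any point is diag(U_pp, U_qq) = diag(-6(2p + 1), 12(3q^2 + 2q - 2)).
At (0, 0): H = diag(-6, -24).
Both eigenvalues are negative, so H is negative definite: a local maximum.

local maximum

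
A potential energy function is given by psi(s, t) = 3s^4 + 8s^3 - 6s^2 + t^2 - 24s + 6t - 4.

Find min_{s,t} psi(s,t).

psi(s,t) separates as P(s) + Q(t) − 4, so its minimum is min P + min Q − 4.
P'(s) = 12(s - 1)(s + 1)(s + 2) vanishes at s ∈ {-2, -1, 1}; Q'(t) = 2(t + 3) vanishes at t ∈ {-3}.
Local minima of P (where P''>0): P(-2)=8, P(1)=-19. Local minima of Q: Q(-3)=-9.
So the global minimum of psi is P(1) + Q(-3) − 4 = -19 − 9 − 4 = -32, attained at (1, -3).

-32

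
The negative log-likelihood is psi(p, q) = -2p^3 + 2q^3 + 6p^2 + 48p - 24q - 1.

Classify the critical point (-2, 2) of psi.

The mixed partial ∂²psi/∂p∂q is 0, so the Hessian at any point is diag(psi_pp, psi_qq) = diag(12(-p + 1), 12q).
At (-2, 2): H = diag(36, 24).
Both eigenvalues are positive, so H is positive definite: a local minimum.

local minimum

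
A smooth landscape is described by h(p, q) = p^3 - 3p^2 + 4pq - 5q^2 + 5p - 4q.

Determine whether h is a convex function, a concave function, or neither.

The term p^3 is cubic, so the Hessian is not constant.
∂²h/∂p² = 6p - 6, which takes both signs as p varies (negative for sufficiently negative p). A diagonal entry of the Hessian changing sign means the Hessian is neither positive- nor negative-semidefinite on all of R^2.

neither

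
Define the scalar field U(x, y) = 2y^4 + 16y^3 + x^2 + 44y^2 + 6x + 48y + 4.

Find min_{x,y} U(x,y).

-23

U(x,y) separates as P(x) + Q(y) + 4, so its minimum is min P + min Q + 4.
P'(x) = 2x + 6 vanishes at x ∈ {-3}; Q'(y) = 8(y + 1)(y + 2)(y + 3) vanishes at y ∈ {-3, -2, -1}.
Local minima of P (where P''>0): P(-3)=-9. Local minima of Q: Q(-3)=-18, Q(-1)=-18.
So the global minimum of U is P(-3) + Q(-3) + 4 = -9 − 18 + 4 = -23, attained at (-3, -3).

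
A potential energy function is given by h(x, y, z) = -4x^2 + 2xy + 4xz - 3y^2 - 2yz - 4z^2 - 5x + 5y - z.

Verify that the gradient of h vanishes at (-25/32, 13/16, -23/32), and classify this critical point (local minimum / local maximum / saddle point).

∇h = (-8x + 2y + 4z - 5, 2x - 6y - 2z + 5, 4x - 2y - 8z - 1); substituting (-25/32, 13/16, -23/32) gives ∇h = (0, 0, 0), so (-25/32, 13/16, -23/32) is indeed a critical point.
The Hessian is constant: H = [[-8, 2, 4], [2, -6, -2], [4, -2, -8]].
Leading principal minors: Δ₁ = -8, Δ₂ = 44, Δ₃ = -256.
The minors alternate sign starting negative (−, +, −), so H is negative definite: a local maximum.

local maximum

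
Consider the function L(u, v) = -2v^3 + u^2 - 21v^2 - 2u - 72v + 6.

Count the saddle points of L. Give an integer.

L separates as a function of u plus a function of v, so ∇L=0 decouples.
∂L/∂u = 2(u - 1) = 0 at u ∈ {1}; ∂L/∂v = -6(v + 3)(v + 4) = 0 at v ∈ {-4, -3}.
The Hessian is diagonal: diag(L_uu, L_vv). Second derivatives: L_uu(1)=2; L_vv(-4)=6, L_vv(-3)=-6.
Saddle points occur where the two diagonal entries have opposite signs: (1, -3). Count: 1.

1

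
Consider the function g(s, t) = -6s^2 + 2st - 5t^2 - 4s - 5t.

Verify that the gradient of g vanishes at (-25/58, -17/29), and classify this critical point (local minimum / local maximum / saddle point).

∇g = (-12s + 2t - 4, 2s - 10t - 5); substituting (-25/58, -17/29) gives ∇g = (0, 0), so (-25/58, -17/29) is indeed a critical point.
The Hessian of g is constant: H = [[-12, 2], [2, -10]].
det(H) = (-12)·(-10) − 2² = 116.
det(H) > 0 and tr(H) = -22 < 0, so H is negative definite and the point is a local maximum.

local maximum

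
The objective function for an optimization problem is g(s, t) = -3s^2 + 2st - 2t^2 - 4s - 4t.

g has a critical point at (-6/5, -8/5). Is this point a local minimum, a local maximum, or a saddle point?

The Hessian of g is constant: H = [[-6, 2], [2, -4]].
det(H) = (-6)·(-4) − 2² = 20.
det(H) > 0 and tr(H) = -10 < 0, so H is negative definite and the point is a local maximum.

local maximum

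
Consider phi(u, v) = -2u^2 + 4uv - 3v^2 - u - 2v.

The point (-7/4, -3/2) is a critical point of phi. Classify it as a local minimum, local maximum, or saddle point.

local maximum

The Hessian of phi is constant: H = [[-4, 4], [4, -6]].
det(H) = (-4)·(-6) − 4² = 8.
det(H) > 0 and tr(H) = -10 < 0, so H is negative definite and the point is a local maximum.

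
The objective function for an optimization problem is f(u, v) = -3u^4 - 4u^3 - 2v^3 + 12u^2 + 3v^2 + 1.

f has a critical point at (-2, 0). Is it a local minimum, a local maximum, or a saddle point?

The mixed partial ∂²f/∂u∂v is 0, so the Hessian at any point is diag(f_uu, f_vv) = diag(12(-3u^2 - 2u + 2), 6(-2v + 1)).
At (-2, 0): H = diag(-72, 6).
The eigenvalues have opposite signs, so H is indefinite: a saddle point.

saddle point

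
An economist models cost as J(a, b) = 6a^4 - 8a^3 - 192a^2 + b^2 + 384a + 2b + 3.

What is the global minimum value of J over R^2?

J(a,b) separates as P(a) + Q(b) + 3, so its minimum is min P + min Q + 3.
P'(a) = 24(a - 4)(a - 1)(a + 4) vanishes at a ∈ {-4, 1, 4}; Q'(b) = 2b + 2 vanishes at b ∈ {-1}.
Local minima of P (where P''>0): P(-4)=-2560, P(4)=-512. Local minima of Q: Q(-1)=-1.
So the global minimum of J is P(-4) + Q(-1) + 3 = -2560 − 1 + 3 = -2558, attained at (-4, -1).

-2558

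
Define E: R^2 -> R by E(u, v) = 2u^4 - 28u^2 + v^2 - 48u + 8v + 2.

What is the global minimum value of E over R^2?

E(u,v) separates as P(u) + Q(v) + 2, so its minimum is min P + min Q + 2.
P'(u) = 8(u - 3)(u + 1)(u + 2) vanishes at u ∈ {-2, -1, 3}; Q'(v) = 2v + 8 vanishes at v ∈ {-4}.
Local minima of P (where P''>0): P(-2)=16, P(3)=-234. Local minima of Q: Q(-4)=-16.
So the global minimum of E is P(3) + Q(-4) + 2 = -234 − 16 + 2 = -248, attained at (3, -4).

-248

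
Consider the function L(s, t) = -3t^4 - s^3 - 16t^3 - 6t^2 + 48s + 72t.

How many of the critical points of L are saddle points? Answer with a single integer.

L separates as a function of s plus a function of t, so ∇L=0 decouples.
∂L/∂s = -3(s - 4)(s + 4) = 0 at s ∈ {-4, 4}; ∂L/∂t = -12(t - 1)(t + 2)(t + 3) = 0 at t ∈ {-3, -2, 1}.
The Hessian is diagonal: diag(L_ss, L_tt). Second derivatives: L_ss(-4)=24, L_ss(4)=-24; L_tt(-3)=-48, L_tt(-2)=36, L_tt(1)=-144.
Saddle points occur where the two diagonal entries have opposite signs: (-4, -3), (-4, 1), (4, -2). Count: 3.

3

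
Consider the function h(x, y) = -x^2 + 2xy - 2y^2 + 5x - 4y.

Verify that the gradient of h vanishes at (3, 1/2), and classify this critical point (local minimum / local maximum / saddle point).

local maximum

∇h = (-2x + 2y + 5, 2x - 4y - 4); substituting (3, 1/2) gives ∇h = (0, 0), so (3, 1/2) is indeed a critical point.
The Hessian of h is constant: H = [[-2, 2], [2, -4]].
det(H) = (-2)·(-4) − 2² = 4.
det(H) > 0 and tr(H) = -6 < 0, so H is negative definite and the point is a local maximum.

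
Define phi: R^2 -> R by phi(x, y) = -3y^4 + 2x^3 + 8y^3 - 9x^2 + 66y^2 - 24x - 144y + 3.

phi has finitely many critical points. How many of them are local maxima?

phi separates as a function of x plus a function of y, so ∇phi=0 decouples.
∂phi/∂x = 6(x - 4)(x + 1) = 0 at x ∈ {-1, 4}; ∂phi/∂y = -12(y - 4)(y - 1)(y + 3) = 0 at y ∈ {-3, 1, 4}.
The Hessian is diagonal: diag(phi_xx, phi_yy). Second derivatives: phi_xx(-1)=-30, phi_xx(4)=30; phi_yy(-3)=-336, phi_yy(1)=144, phi_yy(4)=-252.
Local maxima occur where both diagonal entries negative: (-1, -3), (-1, 4). Count: 2.

2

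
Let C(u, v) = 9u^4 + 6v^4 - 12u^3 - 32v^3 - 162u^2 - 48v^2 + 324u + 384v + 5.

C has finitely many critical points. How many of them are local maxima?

C separates as a function of u plus a function of v, so ∇C=0 decouples.
∂C/∂u = 36(u - 3)(u - 1)(u + 3) = 0 at u ∈ {-3, 1, 3}; ∂C/∂v = 24(v - 4)(v - 2)(v + 2) = 0 at v ∈ {-2, 2, 4}.
The Hessian is diagonal: diag(C_uu, C_vv). Second derivatives: C_uu(-3)=864, C_uu(1)=-288, C_uu(3)=432; C_vv(-2)=576, C_vv(2)=-192, C_vv(4)=288.
Local maxima occur where both diagonal entries negative: (1, 2). Count: 1.

1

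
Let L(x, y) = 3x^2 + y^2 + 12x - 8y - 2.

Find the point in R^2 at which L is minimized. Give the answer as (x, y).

(-2, 4)

L(x,y) separates as P(x) + Q(y) − 2, so its minimum is min P + min Q − 2.
P'(x) = 6x + 12 vanishes at x ∈ {-2}; Q'(y) = 2y - 8 vanishes at y ∈ {4}.
Local minima of P (where P''>0): P(-2)=-12. Local minima of Q: Q(4)=-16.
So the global minimum of L is P(-2) + Q(4) − 2 = -12 − 16 − 2 = -30, attained at (-2, 4).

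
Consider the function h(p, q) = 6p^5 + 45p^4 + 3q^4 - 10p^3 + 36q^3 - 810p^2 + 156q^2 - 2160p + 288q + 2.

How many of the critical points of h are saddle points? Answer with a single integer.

6

h separates as a function of p plus a function of q, so ∇h=0 decouples.
∂h/∂p = 30(p - 3)(p + 2)(p + 3)(p + 4) = 0 at p ∈ {-4, -3, -2, 3}; ∂h/∂q = 12(q + 2)(q + 3)(q + 4) = 0 at q ∈ {-4, -3, -2}.
The Hessian is diagonal: diag(h_pp, h_qq). Second derivatives: h_pp(-4)=-420, h_pp(-3)=180, h_pp(-2)=-300, h_pp(3)=6300; h_qq(-4)=24, h_qq(-3)=-12, h_qq(-2)=24.
Saddle points occur where the two diagonal entries have opposite signs: (-4, -4), (-4, -2), (-3, -3), (-2, -4), (-2, -2), (3, -3). Count: 6.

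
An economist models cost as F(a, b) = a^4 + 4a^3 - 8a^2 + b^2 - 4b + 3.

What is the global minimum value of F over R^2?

F(a,b) separates as P(a) + Q(b) + 3, so its minimum is min P + min Q + 3.
P'(a) = 4a(a - 1)(a + 4) vanishes at a ∈ {-4, 0, 1}; Q'(b) = 2b - 4 vanishes at b ∈ {2}.
Local minima of P (where P''>0): P(-4)=-128, P(1)=-3. Local minima of Q: Q(2)=-4.
So the global minimum of F is P(-4) + Q(2) + 3 = -128 − 4 + 3 = -129, attained at (-4, 2).

-129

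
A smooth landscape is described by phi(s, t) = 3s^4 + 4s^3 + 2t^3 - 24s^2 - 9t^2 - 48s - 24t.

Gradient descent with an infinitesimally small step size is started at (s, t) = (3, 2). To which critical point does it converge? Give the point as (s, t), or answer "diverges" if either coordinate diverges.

phi is separable, so gradient descent decouples: s follows -∂phi/∂s, t follows -∂phi/∂t.
∂phi/∂s = 12(s - 2)(s + 1)(s + 2); at s=3 this is 240, so s decreases.
∂phi/∂t = 6(t - 4)(t + 1); at t=2 this is -36, so t increases.
s converges to its nearest critical value 2 (a local min of the s-part); t converges to 4. The iterate converges to (2, 4).

(2, 4)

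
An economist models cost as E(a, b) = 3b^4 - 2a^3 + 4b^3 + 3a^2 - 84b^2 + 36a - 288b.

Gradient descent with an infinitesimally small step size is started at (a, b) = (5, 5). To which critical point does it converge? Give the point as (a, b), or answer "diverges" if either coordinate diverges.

diverges

E is separable, so gradient descent decouples: a follows -∂E/∂a, b follows -∂E/∂b.
∂E/∂a = -6(a - 3)(a + 2); at a=5 this is -84, so a increases.
∂E/∂b = 12(b - 4)(b + 2)(b + 3); at b=5 this is 672, so b decreases.
The a-coordinate has no critical point in that direction and runs off to infinity.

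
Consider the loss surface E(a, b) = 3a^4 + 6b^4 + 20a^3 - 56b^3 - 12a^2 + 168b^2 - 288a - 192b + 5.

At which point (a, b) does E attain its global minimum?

(2, 4)

E(a,b) separates as P(a) + Q(b) + 5, so its minimum is min P + min Q + 5.
P'(a) = 12(a - 2)(a + 3)(a + 4) vanishes at a ∈ {-4, -3, 2}; Q'(b) = 24(b - 4)(b - 2)(b - 1) vanishes at b ∈ {1, 2, 4}.
Local minima of P (where P''>0): P(-4)=448, P(2)=-416. Local minima of Q: Q(1)=-74, Q(4)=-128.
So the global minimum of E is P(2) + Q(4) + 5 = -416 − 128 + 5 = -539, attained at (2, 4).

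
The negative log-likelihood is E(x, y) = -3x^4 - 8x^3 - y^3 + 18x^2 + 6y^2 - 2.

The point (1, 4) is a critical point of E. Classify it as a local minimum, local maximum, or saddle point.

local maximum

The mixed partial ∂²E/∂x∂y is 0, so the Hessian at any point is diag(E_xx, E_yy) = diag(12(-3x^2 - 4x + 3), 6(-y + 2)).
At (1, 4): H = diag(-48, -12).
Both eigenvalues are negative, so H is negative definite: a local maximum.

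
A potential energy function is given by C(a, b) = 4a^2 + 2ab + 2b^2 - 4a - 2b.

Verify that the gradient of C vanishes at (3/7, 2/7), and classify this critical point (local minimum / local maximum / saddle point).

∇C = (8a + 2b - 4, 2a + 4b - 2); substituting (3/7, 2/7) gives ∇C = (0, 0), so (3/7, 2/7) is indeed a critical point.
The Hessian of C is constant: H = [[8, 2], [2, 4]].
det(H) = 8·4 − 2² = 28.
det(H) > 0 and tr(H) = 12 > 0, so H is positive definite and the point is a local minimum.

local minimum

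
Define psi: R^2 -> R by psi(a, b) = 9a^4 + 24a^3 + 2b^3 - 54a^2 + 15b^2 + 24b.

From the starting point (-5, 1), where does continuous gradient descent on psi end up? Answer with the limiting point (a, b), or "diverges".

(-3, -1)

psi is separable, so gradient descent decouples: a follows -∂psi/∂a, b follows -∂psi/∂b.
∂psi/∂a = 36a(a - 1)(a + 3); at a=-5 this is -2160, so a increases.
∂psi/∂b = 6(b + 1)(b + 4); at b=1 this is 60, so b decreases.
a converges to its nearest critical value -3 (a local min of the a-part); b converges to -1. The iterate converges to (-3, -1).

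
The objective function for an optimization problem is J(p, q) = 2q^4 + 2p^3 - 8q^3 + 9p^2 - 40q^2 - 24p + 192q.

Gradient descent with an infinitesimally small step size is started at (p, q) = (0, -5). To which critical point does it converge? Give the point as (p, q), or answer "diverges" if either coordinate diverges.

(1, -3)

J is separable, so gradient descent decouples: p follows -∂J/∂p, q follows -∂J/∂q.
∂J/∂p = 6(p - 1)(p + 4); at p=0 this is -24, so p increases.
∂J/∂q = 8(q - 4)(q - 2)(q + 3); at q=-5 this is -1008, so q increases.
p converges to its nearest critical value 1 (a local min of the p-part); q converges to -3. The iterate converges to (1, -3).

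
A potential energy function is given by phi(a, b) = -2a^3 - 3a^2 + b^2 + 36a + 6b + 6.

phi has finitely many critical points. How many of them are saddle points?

phi separates as a function of a plus a function of b, so ∇phi=0 decouples.
∂phi/∂a = -6(a - 2)(a + 3) = 0 at a ∈ {-3, 2}; ∂phi/∂b = 2(b + 3) = 0 at b ∈ {-3}.
The Hessian is diagonal: diag(phi_aa, phi_bb). Second derivatives: phi_aa(-3)=30, phi_aa(2)=-30; phi_bb(-3)=2.
Saddle points occur where the two diagonal entries have opposite signs: (2, -3). Count: 1.

1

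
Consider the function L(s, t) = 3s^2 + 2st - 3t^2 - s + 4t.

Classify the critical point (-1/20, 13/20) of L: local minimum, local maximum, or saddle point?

saddle point

The Hessian of L is constant: H = [[6, 2], [2, -6]].
det(H) = 6·(-6) − 2² = -40.
Since det(H) < 0, H is indefinite and the critical point is a saddle point.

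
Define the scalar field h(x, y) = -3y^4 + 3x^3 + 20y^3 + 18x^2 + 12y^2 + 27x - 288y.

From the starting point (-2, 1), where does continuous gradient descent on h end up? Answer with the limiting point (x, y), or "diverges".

(-1, 3)

h is separable, so gradient descent decouples: x follows -∂h/∂x, y follows -∂h/∂y.
∂h/∂x = 9(x + 1)(x + 3); at x=-2 this is -9, so x increases.
∂h/∂y = -12(y - 4)(y - 3)(y + 2); at y=1 this is -216, so y increases.
x converges to its nearest critical value -1 (a local min of the x-part); y converges to 3. The iterate converges to (-1, 3).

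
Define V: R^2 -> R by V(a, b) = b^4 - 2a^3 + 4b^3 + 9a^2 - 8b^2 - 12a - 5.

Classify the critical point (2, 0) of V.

The mixed partial ∂²V/∂a∂b is 0, so the Hessian at any point is diag(V_aa, V_bb) = diag(6(-2a + 3), 4(3b^2 + 6b - 4)).
At (2, 0): H = diag(-6, -16).
Both eigenvalues are negative, so H is negative definite: a local maximum.

local maximum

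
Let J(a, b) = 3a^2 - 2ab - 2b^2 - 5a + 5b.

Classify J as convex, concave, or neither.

J is quadratic, so its Hessian is the constant matrix H = [[6, -2], [-2, -4]].
det(H) = -28, tr(H) = 2.
det(H) < 0, so H is indefinite: neither convex nor concave.

neither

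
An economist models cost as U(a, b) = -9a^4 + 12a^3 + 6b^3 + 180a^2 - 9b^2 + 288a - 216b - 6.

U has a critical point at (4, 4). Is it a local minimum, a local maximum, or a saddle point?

The mixed partial ∂²U/∂a∂b is 0, so the Hessian at any point is diag(U_aa, U_bb) = diag(36(-3a^2 + 2a + 10), 18(2b - 1)).
At (4, 4): H = diag(-1080, 126).
The eigenvalues have opposite signs, so H is indefinite: a saddle point.

saddle point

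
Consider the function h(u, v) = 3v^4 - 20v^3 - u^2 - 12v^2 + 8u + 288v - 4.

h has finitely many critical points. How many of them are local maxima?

h separates as a function of u plus a function of v, so ∇h=0 decouples.
∂h/∂u = -2(u - 4) = 0 at u ∈ {4}; ∂h/∂v = 12(v - 4)(v - 3)(v + 2) = 0 at v ∈ {-2, 3, 4}.
The Hessian is diagonal: diag(h_uu, h_vv). Second derivatives: h_uu(4)=-2; h_vv(-2)=360, h_vv(3)=-60, h_vv(4)=72.
Local maxima occur where both diagonal entries negative: (4, 3). Count: 1.

1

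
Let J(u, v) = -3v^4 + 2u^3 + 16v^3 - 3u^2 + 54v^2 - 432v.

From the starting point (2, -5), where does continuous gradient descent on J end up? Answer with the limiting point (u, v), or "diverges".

J is separable, so gradient descent decouples: u follows -∂J/∂u, v follows -∂J/∂v.
∂J/∂u = 6u(u - 1); at u=2 this is 12, so u decreases.
∂J/∂v = -12(v - 4)(v - 3)(v + 3); at v=-5 this is 1728, so v decreases.
The v-coordinate has no critical point in that direction and runs off to infinity.

diverges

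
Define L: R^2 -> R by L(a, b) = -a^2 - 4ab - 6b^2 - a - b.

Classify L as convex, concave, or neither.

L is quadratic, so its Hessian is the constant matrix H = [[-2, -4], [-4, -12]].
det(H) = 8, tr(H) = -14.
det(H) > 0 and tr(H) < 0, so H is negative definite everywhere: concave.

concave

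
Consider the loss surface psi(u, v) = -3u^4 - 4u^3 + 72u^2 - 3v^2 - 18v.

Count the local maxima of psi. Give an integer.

psi separates as a function of u plus a function of v, so ∇psi=0 decouples.
∂psi/∂u = -12u(u - 3)(u + 4) = 0 at u ∈ {-4, 0, 3}; ∂psi/∂v = -6(v + 3) = 0 at v ∈ {-3}.
The Hessian is diagonal: diag(psi_uu, psi_vv). Second derivatives: psi_uu(-4)=-336, psi_uu(0)=144, psi_uu(3)=-252; psi_vv(-3)=-6.
Local maxima occur where both diagonal entries negative: (-4, -3), (3, -3). Count: 2.

2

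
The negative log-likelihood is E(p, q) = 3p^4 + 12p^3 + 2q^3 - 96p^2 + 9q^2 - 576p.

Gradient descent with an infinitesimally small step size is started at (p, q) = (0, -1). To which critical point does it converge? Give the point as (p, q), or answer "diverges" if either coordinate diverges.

E is separable, so gradient descent decouples: p follows -∂E/∂p, q follows -∂E/∂q.
∂E/∂p = 12(p - 4)(p + 3)(p + 4); at p=0 this is -576, so p increases.
∂E/∂q = 6q(q + 3); at q=-1 this is -12, so q increases.
p converges to its nearest critical value 4 (a local min of the p-part); q converges to 0. The iterate converges to (4, 0).

(4, 0)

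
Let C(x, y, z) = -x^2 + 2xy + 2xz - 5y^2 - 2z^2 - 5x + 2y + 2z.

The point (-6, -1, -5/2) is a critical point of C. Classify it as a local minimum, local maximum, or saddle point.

The Hessian is constant: H = [[-2, 2, 2], [2, -10, 0], [2, 0, -4]].
Leading principal minors: Δ₁ = -2, Δ₂ = 16, Δ₃ = -24.
The minors alternate sign starting negative (−, +, −), so H is negative definite: a local maximum.

local maximum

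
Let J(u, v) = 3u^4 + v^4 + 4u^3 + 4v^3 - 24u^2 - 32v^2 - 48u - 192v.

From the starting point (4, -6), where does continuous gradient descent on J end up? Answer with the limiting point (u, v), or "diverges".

J is separable, so gradient descent decouples: u follows -∂J/∂u, v follows -∂J/∂v.
∂J/∂u = 12(u - 2)(u + 1)(u + 2); at u=4 this is 720, so u decreases.
∂J/∂v = 4(v - 4)(v + 3)(v + 4); at v=-6 this is -240, so v increases.
u converges to its nearest critical value 2 (a local min of the u-part); v converges to -4. The iterate converges to (2, -4).

(2, -4)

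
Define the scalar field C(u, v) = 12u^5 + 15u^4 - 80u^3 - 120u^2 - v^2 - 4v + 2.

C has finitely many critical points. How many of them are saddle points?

2

C separates as a function of u plus a function of v, so ∇C=0 decouples.
∂C/∂u = 60u(u - 2)(u + 1)(u + 2) = 0 at u ∈ {-2, -1, 0, 2}; ∂C/∂v = -2(v + 2) = 0 at v ∈ {-2}.
The Hessian is diagonal: diag(C_uu, C_vv). Second derivatives: C_uu(-2)=-480, C_uu(-1)=180, C_uu(0)=-240, C_uu(2)=1440; C_vv(-2)=-2.
Saddle points occur where the two diagonal entries have opposite signs: (-1, -2), (2, -2). Count: 2.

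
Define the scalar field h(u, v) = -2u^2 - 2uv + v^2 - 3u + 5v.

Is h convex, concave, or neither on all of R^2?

h is quadratic, so its Hessian is the constant matrix H = [[-4, -2], [-2, 2]].
det(H) = -12, tr(H) = -2.
det(H) < 0, so H is indefinite: neither convex nor concave.

neither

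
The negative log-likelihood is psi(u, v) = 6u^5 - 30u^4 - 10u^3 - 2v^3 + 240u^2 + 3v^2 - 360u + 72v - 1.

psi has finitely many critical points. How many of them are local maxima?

psi separates as a function of u plus a function of v, so ∇psi=0 decouples.
∂psi/∂u = 30(u - 3)(u - 2)(u - 1)(u + 2) = 0 at u ∈ {-2, 1, 2, 3}; ∂psi/∂v = -6(v - 4)(v + 3) = 0 at v ∈ {-3, 4}.
The Hessian is diagonal: diag(psi_uu, psi_vv). Second derivatives: psi_uu(-2)=-1800, psi_uu(1)=180, psi_uu(2)=-120, psi_uu(3)=300; psi_vv(-3)=42, psi_vv(4)=-42.
Local maxima occur where both diagonal entries negative: (-2, 4), (2, 4). Count: 2.

2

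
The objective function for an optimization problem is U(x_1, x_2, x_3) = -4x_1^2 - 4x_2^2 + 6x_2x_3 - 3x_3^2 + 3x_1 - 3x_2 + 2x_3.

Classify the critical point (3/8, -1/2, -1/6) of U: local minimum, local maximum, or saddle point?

The Hessian is constant: H = [[-8, 0, 0], [0, -8, 6], [0, 6, -6]].
Leading principal minors: Δ₁ = -8, Δ₂ = 64, Δ₃ = -96.
The minors alternate sign starting negative (−, +, −), so H is negative definite: a local maximum.

local maximum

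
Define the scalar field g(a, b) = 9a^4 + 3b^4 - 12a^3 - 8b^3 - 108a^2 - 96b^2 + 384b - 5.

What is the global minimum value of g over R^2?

-2364

g(a,b) separates as P(a) + Q(b) − 5, so its minimum is min P + min Q − 5.
P'(a) = 36a(a - 3)(a + 2) vanishes at a ∈ {-2, 0, 3}; Q'(b) = 12(b - 4)(b - 2)(b + 4) vanishes at b ∈ {-4, 2, 4}.
Local minima of P (where P''>0): P(-2)=-192, P(3)=-567. Local minima of Q: Q(-4)=-1792, Q(4)=256.
So the global minimum of g is P(3) + Q(-4) − 5 = -567 − 1792 − 5 = -2364, attained at (3, -4).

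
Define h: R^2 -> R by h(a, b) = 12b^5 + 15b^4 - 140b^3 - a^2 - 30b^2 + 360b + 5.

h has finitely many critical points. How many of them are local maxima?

2

h separates as a function of a plus a function of b, so ∇h=0 decouples.
∂h/∂a = -2a = 0 at a ∈ {0}; ∂h/∂b = 60(b - 2)(b - 1)(b + 1)(b + 3) = 0 at b ∈ {-3, -1, 1, 2}.
The Hessian is diagonal: diag(h_aa, h_bb). Second derivatives: h_aa(0)=-2; h_bb(-3)=-2400, h_bb(-1)=720, h_bb(1)=-480, h_bb(2)=900.
Local maxima occur where both diagonal entries negative: (0, -3), (0, 1). Count: 2.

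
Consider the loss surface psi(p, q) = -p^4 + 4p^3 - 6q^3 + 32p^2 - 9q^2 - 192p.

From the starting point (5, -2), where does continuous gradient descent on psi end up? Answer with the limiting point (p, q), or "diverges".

psi is separable, so gradient descent decouples: p follows -∂psi/∂p, q follows -∂psi/∂q.
∂psi/∂p = -4(p - 4)(p - 3)(p + 4); at p=5 this is -72, so p increases.
∂psi/∂q = -18q(q + 1); at q=-2 this is -36, so q increases.
The p-coordinate has no critical point in that direction and runs off to infinity.

diverges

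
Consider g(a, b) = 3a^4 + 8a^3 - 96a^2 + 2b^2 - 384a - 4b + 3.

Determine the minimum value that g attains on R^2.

g(a,b) separates as P(a) + Q(b) + 3, so its minimum is min P + min Q + 3.
P'(a) = 12(a - 4)(a + 2)(a + 4) vanishes at a ∈ {-4, -2, 4}; Q'(b) = 4b - 4 vanishes at b ∈ {1}.
Local minima of P (where P''>0): P(-4)=256, P(4)=-1792. Local minima of Q: Q(1)=-2.
So the global minimum of g is P(4) + Q(1) + 3 = -1792 − 2 + 3 = -1791, attained at (4, 1).

-1791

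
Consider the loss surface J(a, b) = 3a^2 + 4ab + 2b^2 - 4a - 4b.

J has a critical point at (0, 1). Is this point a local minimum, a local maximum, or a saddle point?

local minimum

The Hessian of J is constant: H = [[6, 4], [4, 4]].
det(H) = 6·4 − 4² = 8.
det(H) > 0 and tr(H) = 10 > 0, so H is positive definite and the point is a local minimum.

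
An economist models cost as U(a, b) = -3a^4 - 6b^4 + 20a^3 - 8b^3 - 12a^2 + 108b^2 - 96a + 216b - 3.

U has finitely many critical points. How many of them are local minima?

U separates as a function of a plus a function of b, so ∇U=0 decouples.
∂U/∂a = -12(a - 4)(a - 2)(a + 1) = 0 at a ∈ {-1, 2, 4}; ∂U/∂b = -24(b - 3)(b + 1)(b + 3) = 0 at b ∈ {-3, -1, 3}.
The Hessian is diagonal: diag(U_aa, U_bb). Second derivatives: U_aa(-1)=-180, U_aa(2)=72, U_aa(4)=-120; U_bb(-3)=-288, U_bb(-1)=192, U_bb(3)=-576.
Local minima occur where both diagonal entries positive: (2, -1). Count: 1.

1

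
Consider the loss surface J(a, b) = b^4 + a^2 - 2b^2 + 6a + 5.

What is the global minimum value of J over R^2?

-5

J(a,b) separates as P(a) + Q(b) + 5, so its minimum is min P + min Q + 5.
P'(a) = 2a + 6 vanishes at a ∈ {-3}; Q'(b) = 4b(b - 1)(b + 1) vanishes at b ∈ {-1, 0, 1}.
Local minima of P (where P''>0): P(-3)=-9. Local minima of Q: Q(-1)=-1, Q(1)=-1.
So the global minimum of J is P(-3) + Q(-1) + 5 = -9 − 1 + 5 = -5, attained at (-3, -1).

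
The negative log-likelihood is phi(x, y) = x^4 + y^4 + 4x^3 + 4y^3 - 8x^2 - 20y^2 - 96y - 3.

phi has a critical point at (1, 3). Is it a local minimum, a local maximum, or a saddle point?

The mixed partial ∂²phi/∂x∂y is 0, so the Hessian at any point is diag(phi_xx, phi_yy) = diag(4(3x^2 + 6x - 4), 4(3y^2 + 6y - 10)).
At (1, 3): H = diag(20, 140).
Both eigenvalues are positive, so H is positive definite: a local minimum.

local minimum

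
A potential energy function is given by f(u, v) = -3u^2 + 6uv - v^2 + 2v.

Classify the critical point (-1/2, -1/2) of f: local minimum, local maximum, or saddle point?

saddle point

The Hessian of f is constant: H = [[-6, 6], [6, -2]].
det(H) = (-6)·(-2) − 6² = -24.
Since det(H) < 0, H is indefinite and the critical point is a saddle point.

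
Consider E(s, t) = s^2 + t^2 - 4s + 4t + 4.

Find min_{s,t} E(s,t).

-4

E(s,t) separates as P(s) + Q(t) + 4, so its minimum is min P + min Q + 4.
P'(s) = 2s - 4 vanishes at s ∈ {2}; Q'(t) = 2(t + 2) vanishes at t ∈ {-2}.
Local minima of P (where P''>0): P(2)=-4. Local minima of Q: Q(-2)=-4.
So the global minimum of E is P(2) + Q(-2) + 4 = -4 − 4 + 4 = -4, attained at (2, -2).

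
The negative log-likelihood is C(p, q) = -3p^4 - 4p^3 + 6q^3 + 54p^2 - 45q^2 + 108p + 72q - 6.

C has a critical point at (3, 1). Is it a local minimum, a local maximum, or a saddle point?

local maximum

The mixed partial ∂²C/∂p∂q is 0, so the Hessian at any point is diag(C_pp, C_qq) = diag(12(-3p^2 - 2p + 9), 18(2q - 5)).
At (3, 1): H = diag(-288, -54).
Both eigenvalues are negative, so H is negative definite: a local maximum.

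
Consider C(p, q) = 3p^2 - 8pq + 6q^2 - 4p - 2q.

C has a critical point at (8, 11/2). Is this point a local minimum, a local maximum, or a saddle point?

The Hessian of C is constant: H = [[6, -8], [-8, 12]].
det(H) = 6·12 − (-8)² = 8.
det(H) > 0 and tr(H) = 18 > 0, so H is positive definite and the point is a local minimum.

local minimum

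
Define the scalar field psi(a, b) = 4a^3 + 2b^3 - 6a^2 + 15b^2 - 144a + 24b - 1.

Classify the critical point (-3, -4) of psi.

The mixed partial ∂²psi/∂a∂b is 0, so the Hessian at any point is diag(psi_aa, psi_bb) = diag(12(2a - 1), 6(2b + 5)).
At (-3, -4): H = diag(-84, -18).
Both eigenvalues are negative, so H is negative definite: a local maximum.

local maximum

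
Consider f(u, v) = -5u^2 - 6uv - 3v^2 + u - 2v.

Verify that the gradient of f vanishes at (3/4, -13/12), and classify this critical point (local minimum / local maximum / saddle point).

local maximum

∇f = (-10u - 6v + 1, -6u - 6v - 2); substituting (3/4, -13/12) gives ∇f = (0, 0), so (3/4, -13/12) is indeed a critical point.
The Hessian of f is constant: H = [[-10, -6], [-6, -6]].
det(H) = (-10)·(-6) − (-6)² = 24.
det(H) > 0 and tr(H) = -16 < 0, so H is negative definite and the point is a local maximum.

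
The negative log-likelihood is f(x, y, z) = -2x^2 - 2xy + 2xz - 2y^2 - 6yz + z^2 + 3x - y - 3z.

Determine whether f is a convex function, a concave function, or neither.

f is quadratic, so its Hessian is the constant matrix H = [[-4, -2, 2], [-2, -4, -6], [2, -6, 2]].
Leading principal minors: -4, 12, 232.
Neither pattern holds ⇒ H is indefinite ⇒ neither convex nor concave.

neither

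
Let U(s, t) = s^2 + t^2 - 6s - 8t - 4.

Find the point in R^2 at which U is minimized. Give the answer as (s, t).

(3, 4)

U(s,t) separates as P(s) + Q(t) − 4, so its minimum is min P + min Q − 4.
P'(s) = 2s - 6 vanishes at s ∈ {3}; Q'(t) = 2(t - 4) vanishes at t ∈ {4}.
Local minima of P (where P''>0): P(3)=-9. Local minima of Q: Q(4)=-16.
So the global minimum of U is P(3) + Q(4) − 4 = -9 − 16 − 4 = -29, attained at (3, 4).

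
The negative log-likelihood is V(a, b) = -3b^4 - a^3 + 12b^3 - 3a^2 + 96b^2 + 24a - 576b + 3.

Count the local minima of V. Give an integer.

1

V separates as a function of a plus a function of b, so ∇V=0 decouples.
∂V/∂a = -3(a - 2)(a + 4) = 0 at a ∈ {-4, 2}; ∂V/∂b = -12(b - 4)(b - 3)(b + 4) = 0 at b ∈ {-4, 3, 4}.
The Hessian is diagonal: diag(V_aa, V_bb). Second derivatives: V_aa(-4)=18, V_aa(2)=-18; V_bb(-4)=-672, V_bb(3)=84, V_bb(4)=-96.
Local minima occur where both diagonal entries positive: (-4, 3). Count: 1.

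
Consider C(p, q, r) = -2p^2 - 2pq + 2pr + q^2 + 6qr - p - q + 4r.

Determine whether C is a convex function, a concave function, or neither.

neither

C is quadratic, so its Hessian is the constant matrix H = [[-4, -2, 2], [-2, 2, 6], [2, 6, 0]].
Leading principal minors: -4, -12, 88.
Neither pattern holds ⇒ H is indefinite ⇒ neither convex nor concave.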